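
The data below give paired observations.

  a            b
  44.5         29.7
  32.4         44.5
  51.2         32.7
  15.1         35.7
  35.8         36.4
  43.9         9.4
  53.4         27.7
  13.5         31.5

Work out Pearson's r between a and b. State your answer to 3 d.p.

-0.345

n = 8, Σa = 289.8, Σb = 247.6, Σa² = 12122.12, Σb² = 8378.98, Σab = 8596.97
nΣab − ΣaΣb = 68775.76 − 71754.48 = -2978.72
nΣa² − (Σa)² = 96976.96 − 83984.04 = 12992.92; nΣb² − (Σb)² = 67031.84 − 61305.76 = 5726.08
r = -2978.72 / √(12992.92 × 5726.08) = -2978.72 / 8625.4565 ≈ -0.345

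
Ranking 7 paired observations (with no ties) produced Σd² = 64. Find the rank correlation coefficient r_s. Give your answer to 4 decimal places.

ρ = 1 − 6Σd² / [n(n²−1)] = 1 − 6×64 / (7×48)
  = 1 − 384/336 = 1 − 1.14286 ≈ -0.1429

-0.1429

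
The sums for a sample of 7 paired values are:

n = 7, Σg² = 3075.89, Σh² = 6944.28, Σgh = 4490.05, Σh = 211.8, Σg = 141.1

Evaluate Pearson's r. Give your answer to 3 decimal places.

r = (nΣgh − ΣgΣh) / √[(nΣg² − (Σg)²)(nΣh² − (Σh)²)]
Numerator: 7×4490.05 − 141.1×211.8 = 1545.37
Denominator: √[(21531.23 − 19909.21)(48609.96 − 44859.24)] = √[1622.02 × 3750.72] = 2466.5244
r = 1545.37 / 2466.5244 ≈ 0.627

0.627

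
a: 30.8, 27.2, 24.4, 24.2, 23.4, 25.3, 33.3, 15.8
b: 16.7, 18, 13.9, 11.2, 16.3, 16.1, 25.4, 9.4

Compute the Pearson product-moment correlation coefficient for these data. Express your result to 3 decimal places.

0.857

n = 8, Σa = 204.4, Σb = 127, Σa² = 5415.66, Σb² = 2179.96, Σab = 3397.25
nΣab − ΣaΣb = 27178 − 25958.8 = 1219.2
nΣa² − (Σa)² = 43325.28 − 41779.36 = 1545.92; nΣb² − (Σb)² = 17439.68 − 16129 = 1310.68
r = 1219.2 / √(1545.92 × 1310.68) = 1219.2 / 1423.4488 ≈ 0.857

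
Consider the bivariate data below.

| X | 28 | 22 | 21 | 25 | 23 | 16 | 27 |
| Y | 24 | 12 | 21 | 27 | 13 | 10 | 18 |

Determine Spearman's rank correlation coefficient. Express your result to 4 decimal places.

0.6429

Rank X: 7, 3, 2, 5, 4, 1, 6
Rank Y: 6, 2, 5, 7, 3, 1, 4
d = rank(X) − rank(Y): 1, 1, -3, -2, 1, 0, 2; Σd² = 20
ρ = 1 − 6Σd² / [n(n²−1)] = 1 − 6×20 / (7×48) = 1 − 120/336 ≈ 0.6429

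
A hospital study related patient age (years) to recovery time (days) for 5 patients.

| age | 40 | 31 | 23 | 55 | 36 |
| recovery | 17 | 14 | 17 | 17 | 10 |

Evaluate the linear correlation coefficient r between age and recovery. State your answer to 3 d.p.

n = 5, Σx = 185, Σy = 75, Σx² = 7411, Σy² = 1163, Σxy = 2800
nΣxy − ΣxΣy = 14000 − 13875 = 125
nΣx² − (Σx)² = 37055 − 34225 = 2830; nΣy² − (Σy)² = 5815 − 5625 = 190
r = 125 / √(2830 × 190) = 125 / 733.2803 ≈ 0.170

0.170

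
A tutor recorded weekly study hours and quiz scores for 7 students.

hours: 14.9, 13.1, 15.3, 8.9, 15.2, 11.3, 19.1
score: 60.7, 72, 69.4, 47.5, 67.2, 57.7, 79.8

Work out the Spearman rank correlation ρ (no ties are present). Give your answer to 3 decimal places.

0.786

Rank hours: 4, 3, 6, 1, 5, 2, 7
Rank score: 3, 6, 5, 1, 4, 2, 7
d = rank(hours) − rank(score): 1, -3, 1, 0, 1, 0, 0; Σd² = 12
ρ = 1 − 6Σd² / [n(n²−1)] = 1 − 6×12 / (7×48) = 1 − 72/336 ≈ 0.786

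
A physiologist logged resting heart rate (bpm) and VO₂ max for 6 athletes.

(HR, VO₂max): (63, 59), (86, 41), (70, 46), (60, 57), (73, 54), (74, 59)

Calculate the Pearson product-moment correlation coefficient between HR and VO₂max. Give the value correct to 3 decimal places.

n = 6, Σx = 426, Σy = 316, Σx² = 30670, Σy² = 16924, Σxy = 22191
nΣxy − ΣxΣy = 133146 − 134616 = -1470
nΣx² − (Σx)² = 184020 − 181476 = 2544; nΣy² − (Σy)² = 101544 − 99856 = 1688
r = -1470 / √(2544 × 1688) = -1470 / 2072.2625 ≈ -0.709

-0.709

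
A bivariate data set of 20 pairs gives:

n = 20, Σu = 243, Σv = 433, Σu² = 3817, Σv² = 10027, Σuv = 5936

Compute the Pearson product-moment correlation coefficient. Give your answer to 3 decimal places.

r = (nΣuv − ΣuΣv) / √[(nΣu² − (Σu)²)(nΣv² − (Σv)²)]
Numerator: 20×5936 − 243×433 = 13501
Denominator: √[(76340 − 59049)(200540 − 187489)] = √[17291 × 13051] = 15022.1450
r = 13501 / 15022.1450 ≈ 0.899

0.899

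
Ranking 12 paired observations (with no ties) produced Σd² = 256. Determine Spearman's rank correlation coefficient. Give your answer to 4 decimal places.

0.1049

ρ = 1 − 6Σd² / [n(n²−1)] = 1 − 6×256 / (12×143)
  = 1 − 1536/1716 = 1 − 0.89510 ≈ 0.1049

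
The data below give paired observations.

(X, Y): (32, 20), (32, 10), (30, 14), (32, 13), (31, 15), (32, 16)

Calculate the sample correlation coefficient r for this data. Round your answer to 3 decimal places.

n = 6, ΣX = 189, ΣY = 88, ΣX² = 5957, ΣY² = 1346, ΣXY = 2773
nΣXY − ΣXΣY = 16638 − 16632 = 6
nΣX² − (ΣX)² = 35742 − 35721 = 21; nΣY² − (ΣY)² = 8076 − 7744 = 332
r = 6 / √(21 × 332) = 6 / 83.4985 ≈ 0.072

0.072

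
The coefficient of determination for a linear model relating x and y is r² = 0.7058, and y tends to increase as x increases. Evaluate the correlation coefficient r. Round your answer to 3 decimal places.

|r| = √0.7058 = 0.840
The association is positive, so r = 0.840.

0.840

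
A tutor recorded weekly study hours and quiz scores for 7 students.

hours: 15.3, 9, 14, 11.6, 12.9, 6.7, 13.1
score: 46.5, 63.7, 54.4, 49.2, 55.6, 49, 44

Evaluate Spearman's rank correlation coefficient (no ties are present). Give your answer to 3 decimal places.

Rank hours: 7, 2, 6, 3, 4, 1, 5
Rank score: 2, 7, 5, 4, 6, 3, 1
d = rank(hours) − rank(score): 5, -5, 1, -1, -2, -2, 4; Σd² = 76
ρ = 1 − 6Σd² / [n(n²−1)] = 1 − 6×76 / (7×48) = 1 − 456/336 ≈ -0.357

-0.357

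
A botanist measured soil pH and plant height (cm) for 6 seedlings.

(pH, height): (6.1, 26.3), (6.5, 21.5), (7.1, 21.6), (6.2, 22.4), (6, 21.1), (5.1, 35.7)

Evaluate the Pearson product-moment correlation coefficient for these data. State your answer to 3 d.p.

-0.819

n = 6, Σx = 37, Σy = 148.6, Σx² = 230.32, Σy² = 3841.96, Σxy = 901.09
nΣxy − ΣxΣy = 5406.54 − 5498.2 = -91.66
nΣx² − (Σx)² = 1381.92 − 1369 = 12.92; nΣy² − (Σy)² = 23051.76 − 22081.96 = 969.8
r = -91.66 / √(12.92 × 969.8) = -91.66 / 111.9367 ≈ -0.819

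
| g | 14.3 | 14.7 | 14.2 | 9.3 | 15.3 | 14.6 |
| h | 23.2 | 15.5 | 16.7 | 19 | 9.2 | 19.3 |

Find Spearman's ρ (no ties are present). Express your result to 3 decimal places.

Rank g: 3, 5, 2, 1, 6, 4
Rank h: 6, 2, 3, 4, 1, 5
d = rank(g) − rank(h): -3, 3, -1, -3, 5, -1; Σd² = 54
ρ = 1 − 6Σd² / [n(n²−1)] = 1 − 6×54 / (6×35) = 1 − 324/210 ≈ -0.543

-0.543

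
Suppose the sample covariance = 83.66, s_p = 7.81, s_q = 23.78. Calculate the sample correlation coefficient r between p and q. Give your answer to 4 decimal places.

r = Cov(p,q) / (s_p · s_q) = 83.66 / (7.81 × 23.78)
  = 83.66 / 185.7218 ≈ 0.4505

0.4505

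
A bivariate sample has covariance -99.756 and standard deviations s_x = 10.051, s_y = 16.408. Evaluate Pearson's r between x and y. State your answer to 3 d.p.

r = Cov(x,y) / (s_x · s_y) = -99.756 / (10.051 × 16.408)
  = -99.756 / 164.9168 ≈ -0.605

-0.605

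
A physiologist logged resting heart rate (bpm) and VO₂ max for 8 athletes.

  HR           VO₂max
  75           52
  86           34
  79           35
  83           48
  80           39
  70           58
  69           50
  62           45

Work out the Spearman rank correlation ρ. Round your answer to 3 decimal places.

Rank HR: 4, 8, 5, 7, 6, 3, 2, 1
Rank VO₂max: 7, 1, 2, 5, 3, 8, 6, 4
d = rank(HR) − rank(VO₂max): -3, 7, 3, 2, 3, -5, -4, -3; Σd² = 130
ρ = 1 − 6Σd² / [n(n²−1)] = 1 − 6×130 / (8×63) = 1 − 780/504 ≈ -0.548

-0.548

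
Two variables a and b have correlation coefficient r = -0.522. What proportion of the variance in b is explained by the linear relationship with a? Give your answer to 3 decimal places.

0.272

r² = (-0.522)² = 0.272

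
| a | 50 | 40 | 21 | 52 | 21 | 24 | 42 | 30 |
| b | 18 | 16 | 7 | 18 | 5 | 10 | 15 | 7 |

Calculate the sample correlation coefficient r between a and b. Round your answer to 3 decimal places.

n = 8, Σa = 280, Σb = 96, Σa² = 10926, Σb² = 1352, Σab = 3808
nΣab − ΣaΣb = 30464 − 26880 = 3584
nΣa² − (Σa)² = 87408 − 78400 = 9008; nΣb² − (Σb)² = 10816 − 9216 = 1600
r = 3584 / √(9008 × 1600) = 3584 / 3796.4194 ≈ 0.944

0.944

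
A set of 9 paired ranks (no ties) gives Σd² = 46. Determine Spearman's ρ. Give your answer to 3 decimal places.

ρ = 1 − 6Σd² / [n(n²−1)] = 1 − 6×46 / (9×80)
  = 1 − 276/720 = 1 − 0.3833 ≈ 0.617

0.617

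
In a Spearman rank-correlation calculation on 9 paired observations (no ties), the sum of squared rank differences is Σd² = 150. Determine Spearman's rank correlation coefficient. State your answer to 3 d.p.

-0.250

ρ = 1 − 6Σd² / [n(n²−1)] = 1 − 6×150 / (9×80)
  = 1 − 900/720 = 1 − 1.2500 ≈ -0.250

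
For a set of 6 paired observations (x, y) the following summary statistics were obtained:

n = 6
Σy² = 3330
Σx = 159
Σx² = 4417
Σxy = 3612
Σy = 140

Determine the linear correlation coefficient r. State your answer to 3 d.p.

-0.863

r = (nΣxy − ΣxΣy) / √[(nΣx² − (Σx)²)(nΣy² − (Σy)²)]
Numerator: 6×3612 − 159×140 = -588
Denominator: √[(26502 − 25281)(19980 − 19600)] = √[1221 × 380] = 681.1608
r = -588 / 681.1608 ≈ -0.863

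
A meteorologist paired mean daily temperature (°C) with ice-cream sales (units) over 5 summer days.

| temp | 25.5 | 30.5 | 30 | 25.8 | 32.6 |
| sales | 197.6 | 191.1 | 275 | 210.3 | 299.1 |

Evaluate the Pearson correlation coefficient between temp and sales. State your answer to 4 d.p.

n = 5, Σx = 144.4, Σy = 1173.1, Σx² = 4208.9, Σy² = 284876.87, Σxy = 34293.75
nΣxy − ΣxΣy = 171468.75 − 169395.64 = 2073.11
nΣx² − (Σx)² = 21044.5 − 20851.36 = 193.14; nΣy² − (Σy)² = 1424384.35 − 1376163.61 = 48220.74
r = 2073.11 / √(193.14 × 48220.74) = 2073.11 / 3051.7788 ≈ 0.6793

0.6793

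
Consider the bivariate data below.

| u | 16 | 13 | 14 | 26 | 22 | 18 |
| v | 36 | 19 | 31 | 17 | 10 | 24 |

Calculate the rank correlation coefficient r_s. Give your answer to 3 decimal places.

-0.543

Rank u: 3, 1, 2, 6, 5, 4
Rank v: 6, 3, 5, 2, 1, 4
d = rank(u) − rank(v): -3, -2, -3, 4, 4, 0; Σd² = 54
ρ = 1 − 6Σd² / [n(n²−1)] = 1 − 6×54 / (6×35) = 1 − 324/210 ≈ -0.543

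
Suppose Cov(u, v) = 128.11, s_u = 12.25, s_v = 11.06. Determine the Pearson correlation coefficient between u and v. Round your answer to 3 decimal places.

r = Cov(u,v) / (s_u · s_v) = 128.11 / (12.25 × 11.06)
  = 128.11 / 135.4850 ≈ 0.946

0.946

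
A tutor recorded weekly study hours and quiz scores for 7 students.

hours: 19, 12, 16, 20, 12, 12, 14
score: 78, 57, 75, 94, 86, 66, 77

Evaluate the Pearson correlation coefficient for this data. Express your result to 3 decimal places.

n = 7, Σx = 105, Σy = 533, Σx² = 1645, Σy² = 41475, Σxy = 8148
nΣxy − ΣxΣy = 57036 − 55965 = 1071
nΣx² − (Σx)² = 11515 − 11025 = 490; nΣy² − (Σy)² = 290325 − 284089 = 6236
r = 1071 / √(490 × 6236) = 1071 / 1748.0389 ≈ 0.613

0.613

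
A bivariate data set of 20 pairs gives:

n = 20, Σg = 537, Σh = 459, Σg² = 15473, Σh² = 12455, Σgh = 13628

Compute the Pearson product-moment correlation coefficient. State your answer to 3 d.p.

0.916

r = (nΣgh − ΣgΣh) / √[(nΣg² − (Σg)²)(nΣh² − (Σh)²)]
Numerator: 20×13628 − 537×459 = 26077
Denominator: √[(309460 − 288369)(249100 − 210681)] = √[21091 × 38419] = 28465.6834
r = 26077 / 28465.6834 ≈ 0.916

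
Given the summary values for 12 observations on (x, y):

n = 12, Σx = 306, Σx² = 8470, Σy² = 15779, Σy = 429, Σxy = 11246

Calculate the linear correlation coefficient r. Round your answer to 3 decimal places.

r = (nΣxy − ΣxΣy) / √[(nΣx² − (Σx)²)(nΣy² − (Σy)²)]
Numerator: 12×11246 − 306×429 = 3678
Denominator: √[(101640 − 93636)(189348 − 184041)] = √[8004 × 5307] = 6517.4556
r = 3678 / 6517.4556 ≈ 0.564

0.564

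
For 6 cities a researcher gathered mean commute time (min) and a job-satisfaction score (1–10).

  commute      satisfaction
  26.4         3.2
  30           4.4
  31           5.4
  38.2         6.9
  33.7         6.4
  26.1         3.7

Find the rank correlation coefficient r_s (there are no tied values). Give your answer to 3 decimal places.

0.943

Rank commute: 2, 3, 4, 6, 5, 1
Rank satisfaction: 1, 3, 4, 6, 5, 2
d = rank(commute) − rank(satisfaction): 1, 0, 0, 0, 0, -1; Σd² = 2
ρ = 1 − 6Σd² / [n(n²−1)] = 1 − 6×2 / (6×35) = 1 − 12/210 ≈ 0.943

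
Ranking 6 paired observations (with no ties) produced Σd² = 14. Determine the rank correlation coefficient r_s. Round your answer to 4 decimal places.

ρ = 1 − 6Σd² / [n(n²−1)] = 1 − 6×14 / (6×35)
  = 1 − 84/210 = 1 − 0.40000 ≈ 0.6000

0.6000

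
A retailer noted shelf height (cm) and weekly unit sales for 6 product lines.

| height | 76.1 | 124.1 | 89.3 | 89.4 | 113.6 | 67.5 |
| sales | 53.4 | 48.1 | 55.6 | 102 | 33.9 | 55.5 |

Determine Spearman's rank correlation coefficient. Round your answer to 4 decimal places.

-0.4286

Rank height: 2, 6, 3, 4, 5, 1
Rank sales: 3, 2, 5, 6, 1, 4
d = rank(height) − rank(sales): -1, 4, -2, -2, 4, -3; Σd² = 50
ρ = 1 − 6Σd² / [n(n²−1)] = 1 − 6×50 / (6×35) = 1 − 300/210 ≈ -0.4286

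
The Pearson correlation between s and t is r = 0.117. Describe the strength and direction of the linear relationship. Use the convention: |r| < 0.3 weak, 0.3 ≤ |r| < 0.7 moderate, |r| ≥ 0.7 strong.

weak positive

r = 0.117 > 0 so the relationship is positive.
|r| = 0.117, which falls in the weak range.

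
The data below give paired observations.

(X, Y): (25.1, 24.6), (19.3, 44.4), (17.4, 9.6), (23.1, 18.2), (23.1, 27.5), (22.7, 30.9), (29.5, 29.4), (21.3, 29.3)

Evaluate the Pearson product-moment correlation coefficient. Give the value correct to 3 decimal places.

n = 8, ΣX = 181.5, ΣY = 213.9, ΣX² = 4211.71, ΣY² = 6433.83, ΣXY = 4889.91
nΣXY − ΣXΣY = 39119.28 − 38822.85 = 296.43
nΣX² − (ΣX)² = 33693.68 − 32942.25 = 751.43; nΣY² − (ΣY)² = 51470.64 − 45753.21 = 5717.43
r = 296.43 / √(751.43 × 5717.43) = 296.43 / 2072.7394 ≈ 0.143

0.143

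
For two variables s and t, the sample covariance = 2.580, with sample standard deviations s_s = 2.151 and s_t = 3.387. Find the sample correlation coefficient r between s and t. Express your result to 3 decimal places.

r = Cov(s,t) / (s_s · s_t) = 2.580 / (2.151 × 3.387)
  = 2.580 / 7.2854 ≈ 0.354

0.354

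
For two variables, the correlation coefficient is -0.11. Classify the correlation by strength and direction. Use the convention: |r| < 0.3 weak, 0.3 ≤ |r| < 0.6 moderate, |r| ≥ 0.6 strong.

r = -0.11 < 0 so the relationship is negative.
|r| = 0.11, which falls in the weak range.

weak negative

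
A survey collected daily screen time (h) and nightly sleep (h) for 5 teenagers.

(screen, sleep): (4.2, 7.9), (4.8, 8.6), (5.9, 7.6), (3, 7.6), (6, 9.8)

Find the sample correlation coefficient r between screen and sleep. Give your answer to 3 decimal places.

n = 5, Σx = 23.9, Σy = 41.5, Σx² = 120.49, Σy² = 347.93, Σxy = 200.9
nΣxy − ΣxΣy = 1004.5 − 991.85 = 12.65
nΣx² − (Σx)² = 602.45 − 571.21 = 31.24; nΣy² − (Σy)² = 1739.65 − 1722.25 = 17.4
r = 12.65 / √(31.24 × 17.4) = 12.65 / 23.3147 ≈ 0.543

0.543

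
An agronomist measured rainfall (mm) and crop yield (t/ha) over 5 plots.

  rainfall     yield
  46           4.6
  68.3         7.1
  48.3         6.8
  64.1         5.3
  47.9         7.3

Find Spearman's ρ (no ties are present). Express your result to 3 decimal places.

Rank rainfall: 1, 5, 3, 4, 2
Rank yield: 1, 4, 3, 2, 5
d = rank(rainfall) − rank(yield): 0, 1, 0, 2, -3; Σd² = 14
ρ = 1 − 6Σd² / [n(n²−1)] = 1 − 6×14 / (5×24) = 1 − 84/120 ≈ 0.300

0.300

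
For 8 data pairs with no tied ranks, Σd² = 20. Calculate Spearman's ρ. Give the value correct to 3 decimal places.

ρ = 1 − 6Σd² / [n(n²−1)] = 1 − 6×20 / (8×63)
  = 1 − 120/504 = 1 − 0.2381 ≈ 0.762

0.762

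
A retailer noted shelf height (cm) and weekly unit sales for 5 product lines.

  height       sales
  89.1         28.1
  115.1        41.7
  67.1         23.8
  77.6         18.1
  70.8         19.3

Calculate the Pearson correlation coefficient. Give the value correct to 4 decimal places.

0.9171

n = 5, Σx = 419.7, Σy = 131, Σx² = 36723.63, Σy² = 3795.04, Σxy = 11671.36
nΣxy − ΣxΣy = 58356.8 − 54980.7 = 3376.1
nΣx² − (Σx)² = 183618.15 − 176148.09 = 7470.06; nΣy² − (Σy)² = 18975.2 − 17161 = 1814.2
r = 3376.1 / √(7470.06 × 1814.2) = 3376.1 / 3681.3290 ≈ 0.9171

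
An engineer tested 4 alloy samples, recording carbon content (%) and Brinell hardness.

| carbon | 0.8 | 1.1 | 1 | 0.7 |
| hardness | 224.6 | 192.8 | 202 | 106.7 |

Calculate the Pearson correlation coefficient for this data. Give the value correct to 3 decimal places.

0.529

n = 4, Σx = 3.6, Σy = 726.1, Σx² = 3.34, Σy² = 139805.89, Σxy = 668.45
nΣxy − ΣxΣy = 2673.8 − 2613.96 = 59.84
nΣx² − (Σx)² = 13.36 − 12.96 = 0.4; nΣy² − (Σy)² = 559223.56 − 527221.21 = 32002.35
r = 59.84 / √(0.4 × 32002.35) = 59.84 / 113.1412 ≈ 0.529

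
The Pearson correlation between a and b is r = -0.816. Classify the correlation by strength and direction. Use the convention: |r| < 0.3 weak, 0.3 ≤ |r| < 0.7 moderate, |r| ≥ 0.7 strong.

r = -0.816 < 0 so the relationship is negative.
|r| = 0.816, which falls in the strong range.

strong negative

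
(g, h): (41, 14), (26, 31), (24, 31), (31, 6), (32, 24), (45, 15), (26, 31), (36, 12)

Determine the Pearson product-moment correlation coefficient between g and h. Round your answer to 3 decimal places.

n = 8, Σg = 261, Σh = 164, Σg² = 8915, Σh² = 4060, Σgh = 4991
nΣgh − ΣgΣh = 39928 − 42804 = -2876
nΣg² − (Σg)² = 71320 − 68121 = 3199; nΣh² − (Σh)² = 32480 − 26896 = 5584
r = -2876 / √(3199 × 5584) = -2876 / 4226.4898 ≈ -0.680

-0.680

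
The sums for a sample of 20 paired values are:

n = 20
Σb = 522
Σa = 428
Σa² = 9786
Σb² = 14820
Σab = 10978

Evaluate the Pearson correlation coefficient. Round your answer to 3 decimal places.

r = (nΣab − ΣaΣb) / √[(nΣa² − (Σa)²)(nΣb² − (Σb)²)]
Numerator: 20×10978 − 428×522 = -3856
Denominator: √[(195720 − 183184)(296400 − 272484)] = √[12536 × 23916] = 17315.0506
r = -3856 / 17315.0506 ≈ -0.223

-0.223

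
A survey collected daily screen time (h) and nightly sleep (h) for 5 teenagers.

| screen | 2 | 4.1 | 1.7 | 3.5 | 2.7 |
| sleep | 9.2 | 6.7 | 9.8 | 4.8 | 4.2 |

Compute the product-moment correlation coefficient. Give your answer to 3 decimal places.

n = 5, Σx = 14, Σy = 34.7, Σx² = 43.24, Σy² = 266.25, Σxy = 90.67
nΣxy − ΣxΣy = 453.35 − 485.8 = -32.45
nΣx² − (Σx)² = 216.2 − 196 = 20.2; nΣy² − (Σy)² = 1331.25 − 1204.09 = 127.16
r = -32.45 / √(20.2 × 127.16) = -32.45 / 50.6817 ≈ -0.640

-0.640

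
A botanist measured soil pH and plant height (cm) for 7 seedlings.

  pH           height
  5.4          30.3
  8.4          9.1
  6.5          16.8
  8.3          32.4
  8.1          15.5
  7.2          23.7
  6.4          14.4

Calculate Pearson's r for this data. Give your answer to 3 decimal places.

-0.256

n = 7, Σx = 50.3, Σy = 142.2, Σx² = 369.27, Σy² = 3342.2, Σxy = 1006.53
nΣxy − ΣxΣy = 7045.71 − 7152.66 = -106.95
nΣx² − (Σx)² = 2584.89 − 2530.09 = 54.8; nΣy² − (Σy)² = 23395.4 − 20220.84 = 3174.56
r = -106.95 / √(54.8 × 3174.56) = -106.95 / 417.0922 ≈ -0.256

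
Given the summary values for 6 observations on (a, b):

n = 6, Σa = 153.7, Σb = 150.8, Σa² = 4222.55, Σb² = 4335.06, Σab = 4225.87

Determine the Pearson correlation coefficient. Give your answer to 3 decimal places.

r = (nΣab − ΣaΣb) / √[(nΣa² − (Σa)²)(nΣb² − (Σb)²)]
Numerator: 6×4225.87 − 153.7×150.8 = 2177.26
Denominator: √[(25335.3 − 23623.69)(26010.36 − 22740.64)] = √[1711.61 × 3269.72] = 2365.6892
r = 2177.26 / 2365.6892 ≈ 0.920

0.920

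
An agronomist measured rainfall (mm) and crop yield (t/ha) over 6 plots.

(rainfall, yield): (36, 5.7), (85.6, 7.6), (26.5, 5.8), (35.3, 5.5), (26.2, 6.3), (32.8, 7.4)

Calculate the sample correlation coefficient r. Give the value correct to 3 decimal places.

0.627

n = 6, Σx = 242.4, Σy = 38.3, Σx² = 12333.98, Σy² = 248.59, Σxy = 1611.39
nΣxy − ΣxΣy = 9668.34 − 9283.92 = 384.42
nΣx² − (Σx)² = 74003.88 − 58757.76 = 15246.12; nΣy² − (Σy)² = 1491.54 − 1466.89 = 24.65
r = 384.42 / √(15246.12 × 24.65) = 384.42 / 613.0390 ≈ 0.627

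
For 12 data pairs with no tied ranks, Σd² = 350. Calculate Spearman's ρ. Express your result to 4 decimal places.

ρ = 1 − 6Σd² / [n(n²−1)] = 1 − 6×350 / (12×143)
  = 1 − 2100/1716 = 1 − 1.22378 ≈ -0.2238

-0.2238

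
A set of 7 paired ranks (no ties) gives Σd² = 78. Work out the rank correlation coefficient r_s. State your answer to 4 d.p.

-0.3929

ρ = 1 − 6Σd² / [n(n²−1)] = 1 − 6×78 / (7×48)
  = 1 − 468/336 = 1 − 1.39286 ≈ -0.3929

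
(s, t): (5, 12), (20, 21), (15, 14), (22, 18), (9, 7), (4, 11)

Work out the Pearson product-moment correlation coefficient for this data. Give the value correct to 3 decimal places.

n = 6, Σs = 75, Σt = 83, Σs² = 1231, Σt² = 1275, Σst = 1193
nΣst − ΣsΣt = 7158 − 6225 = 933
nΣs² − (Σs)² = 7386 − 5625 = 1761; nΣt² − (Σt)² = 7650 − 6889 = 761
r = 933 / √(1761 × 761) = 933 / 1157.6360 ≈ 0.806

0.806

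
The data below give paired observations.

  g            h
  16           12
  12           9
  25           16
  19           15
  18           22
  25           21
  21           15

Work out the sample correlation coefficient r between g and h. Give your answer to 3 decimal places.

n = 7, Σg = 136, Σh = 110, Σg² = 2776, Σh² = 1856, Σgh = 2221
nΣgh − ΣgΣh = 15547 − 14960 = 587
nΣg² − (Σg)² = 19432 − 18496 = 936; nΣh² − (Σh)² = 12992 − 12100 = 892
r = 587 / √(936 × 892) = 587 / 913.7352 ≈ 0.642

0.642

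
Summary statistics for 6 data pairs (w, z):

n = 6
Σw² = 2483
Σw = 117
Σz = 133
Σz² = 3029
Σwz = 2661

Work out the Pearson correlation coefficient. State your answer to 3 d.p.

r = (nΣwz − ΣwΣz) / √[(nΣw² − (Σw)²)(nΣz² − (Σz)²)]
Numerator: 6×2661 − 117×133 = 405
Denominator: √[(14898 − 13689)(18174 − 17689)] = √[1209 × 485] = 765.7447
r = 405 / 765.7447 ≈ 0.529

0.529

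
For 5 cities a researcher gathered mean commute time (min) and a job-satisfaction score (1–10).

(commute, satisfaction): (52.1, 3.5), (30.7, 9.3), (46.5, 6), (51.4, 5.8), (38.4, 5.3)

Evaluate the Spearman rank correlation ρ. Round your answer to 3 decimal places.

-0.700

Rank commute: 5, 1, 3, 4, 2
Rank satisfaction: 1, 5, 4, 3, 2
d = rank(commute) − rank(satisfaction): 4, -4, -1, 1, 0; Σd² = 34
ρ = 1 − 6Σd² / [n(n²−1)] = 1 − 6×34 / (5×24) = 1 − 204/120 ≈ -0.700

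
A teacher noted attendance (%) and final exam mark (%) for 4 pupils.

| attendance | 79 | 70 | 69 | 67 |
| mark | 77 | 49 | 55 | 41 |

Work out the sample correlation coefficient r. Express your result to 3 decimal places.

0.965

n = 4, Σx = 285, Σy = 222, Σx² = 20391, Σy² = 13036, Σxy = 16055
nΣxy − ΣxΣy = 64220 − 63270 = 950
nΣx² − (Σx)² = 81564 − 81225 = 339; nΣy² − (Σy)² = 52144 − 49284 = 2860
r = 950 / √(339 × 2860) = 950 / 984.6522 ≈ 0.965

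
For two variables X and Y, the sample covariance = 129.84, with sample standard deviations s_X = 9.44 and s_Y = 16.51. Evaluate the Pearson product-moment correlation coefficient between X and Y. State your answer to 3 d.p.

r = Cov(X,Y) / (s_X · s_Y) = 129.84 / (9.44 × 16.51)
  = 129.84 / 155.8544 ≈ 0.833

0.833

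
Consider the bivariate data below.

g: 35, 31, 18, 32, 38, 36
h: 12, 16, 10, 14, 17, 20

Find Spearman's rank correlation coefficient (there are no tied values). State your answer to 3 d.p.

0.714

Rank g: 4, 2, 1, 3, 6, 5
Rank h: 2, 4, 1, 3, 5, 6
d = rank(g) − rank(h): 2, -2, 0, 0, 1, -1; Σd² = 10
ρ = 1 − 6Σd² / [n(n²−1)] = 1 − 6×10 / (6×35) = 1 − 60/210 ≈ 0.714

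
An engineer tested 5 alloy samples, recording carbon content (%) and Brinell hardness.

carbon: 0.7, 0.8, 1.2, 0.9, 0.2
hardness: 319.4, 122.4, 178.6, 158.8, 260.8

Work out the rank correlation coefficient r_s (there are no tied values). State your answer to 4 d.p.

Rank carbon: 2, 3, 5, 4, 1
Rank hardness: 5, 1, 3, 2, 4
d = rank(carbon) − rank(hardness): -3, 2, 2, 2, -3; Σd² = 30
ρ = 1 − 6Σd² / [n(n²−1)] = 1 − 6×30 / (5×24) = 1 − 180/120 ≈ -0.5000

-0.5000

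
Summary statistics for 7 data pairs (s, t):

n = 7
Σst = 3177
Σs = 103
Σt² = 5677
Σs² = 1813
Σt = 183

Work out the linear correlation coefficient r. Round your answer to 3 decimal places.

r = (nΣst − ΣsΣt) / √[(nΣs² − (Σs)²)(nΣt² − (Σt)²)]
Numerator: 7×3177 − 103×183 = 3390
Denominator: √[(12691 − 10609)(39739 − 33489)] = √[2082 × 6250] = 3607.2843
r = 3390 / 3607.2843 ≈ 0.940

0.940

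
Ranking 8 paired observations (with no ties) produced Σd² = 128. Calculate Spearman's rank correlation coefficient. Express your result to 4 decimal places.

-0.5238

ρ = 1 − 6Σd² / [n(n²−1)] = 1 − 6×128 / (8×63)
  = 1 − 768/504 = 1 − 1.52381 ≈ -0.5238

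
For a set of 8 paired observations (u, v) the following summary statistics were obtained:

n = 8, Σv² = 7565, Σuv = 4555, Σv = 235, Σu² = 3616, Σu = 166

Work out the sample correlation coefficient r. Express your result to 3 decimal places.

-0.954

r = (nΣuv − ΣuΣv) / √[(nΣu² − (Σu)²)(nΣv² − (Σv)²)]
Numerator: 8×4555 − 166×235 = -2570
Denominator: √[(28928 − 27556)(60520 − 55225)] = √[1372 × 5295] = 2695.3182
r = -2570 / 2695.3182 ≈ -0.954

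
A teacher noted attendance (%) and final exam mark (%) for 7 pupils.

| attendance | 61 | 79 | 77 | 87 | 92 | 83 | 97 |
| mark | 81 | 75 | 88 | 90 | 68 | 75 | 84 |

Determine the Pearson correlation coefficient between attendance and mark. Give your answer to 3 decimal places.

-0.110

n = 7, Σx = 576, Σy = 561, Σx² = 48222, Σy² = 45335, Σxy = 46101
nΣxy − ΣxΣy = 322707 − 323136 = -429
nΣx² − (Σx)² = 337554 − 331776 = 5778; nΣy² − (Σy)² = 317345 − 314721 = 2624
r = -429 / √(5778 × 2624) = -429 / 3893.7735 ≈ -0.110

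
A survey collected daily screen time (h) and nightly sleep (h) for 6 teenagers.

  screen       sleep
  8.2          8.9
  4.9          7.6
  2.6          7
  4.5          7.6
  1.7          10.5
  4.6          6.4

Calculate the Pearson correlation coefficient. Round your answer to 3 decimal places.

n = 6, Σx = 26.5, Σy = 48, Σx² = 142.31, Σy² = 394.94, Σxy = 209.91
nΣxy − ΣxΣy = 1259.46 − 1272 = -12.54
nΣx² − (Σx)² = 853.86 − 702.25 = 151.61; nΣy² − (Σy)² = 2369.64 − 2304 = 65.64
r = -12.54 / √(151.61 × 65.64) = -12.54 / 99.7581 ≈ -0.126

-0.126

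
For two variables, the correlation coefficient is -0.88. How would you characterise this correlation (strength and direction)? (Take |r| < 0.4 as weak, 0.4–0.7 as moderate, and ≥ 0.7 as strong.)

strong negative

r = -0.88 < 0 so the relationship is negative.
|r| = 0.88, which falls in the strong range.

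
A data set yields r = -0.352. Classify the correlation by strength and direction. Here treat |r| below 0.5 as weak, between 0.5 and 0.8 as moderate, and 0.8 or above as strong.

r = -0.352 < 0 so the relationship is negative.
|r| = 0.352, which falls in the weak range.

weak negative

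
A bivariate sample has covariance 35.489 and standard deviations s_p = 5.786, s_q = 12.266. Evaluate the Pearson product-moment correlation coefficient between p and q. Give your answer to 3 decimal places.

0.500

r = Cov(p,q) / (s_p · s_q) = 35.489 / (5.786 × 12.266)
  = 35.489 / 70.9711 ≈ 0.500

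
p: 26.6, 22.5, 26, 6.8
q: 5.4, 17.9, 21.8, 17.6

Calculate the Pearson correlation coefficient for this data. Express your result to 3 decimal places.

n = 4, Σp = 81.9, Σq = 62.7, Σp² = 1936.05, Σq² = 1134.57, Σpq = 1232.87
nΣpq − ΣpΣq = 4931.48 − 5135.13 = -203.65
nΣp² − (Σp)² = 7744.2 − 6707.61 = 1036.59; nΣq² − (Σq)² = 4538.28 − 3931.29 = 606.99
r = -203.65 / √(1036.59 × 606.99) = -203.65 / 793.2211 ≈ -0.257

-0.257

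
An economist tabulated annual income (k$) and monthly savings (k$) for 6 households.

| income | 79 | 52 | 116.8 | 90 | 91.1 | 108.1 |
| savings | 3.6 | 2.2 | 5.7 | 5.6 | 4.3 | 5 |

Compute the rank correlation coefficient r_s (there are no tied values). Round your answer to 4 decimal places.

Rank income: 2, 1, 6, 3, 4, 5
Rank savings: 2, 1, 6, 5, 3, 4
d = rank(income) − rank(savings): 0, 0, 0, -2, 1, 1; Σd² = 6
ρ = 1 − 6Σd² / [n(n²−1)] = 1 − 6×6 / (6×35) = 1 − 36/210 ≈ 0.8286

0.8286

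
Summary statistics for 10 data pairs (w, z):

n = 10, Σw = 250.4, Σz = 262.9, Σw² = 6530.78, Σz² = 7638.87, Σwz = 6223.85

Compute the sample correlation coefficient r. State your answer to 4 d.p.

r = (nΣwz − ΣwΣz) / √[(nΣw² − (Σw)²)(nΣz² − (Σz)²)]
Numerator: 10×6223.85 − 250.4×262.9 = -3591.66
Denominator: √[(65307.8 − 62700.16)(76388.7 − 69116.41)] = √[2607.64 × 7272.29] = 4354.7117
r = -3591.66 / 4354.7117 ≈ -0.8248

-0.8248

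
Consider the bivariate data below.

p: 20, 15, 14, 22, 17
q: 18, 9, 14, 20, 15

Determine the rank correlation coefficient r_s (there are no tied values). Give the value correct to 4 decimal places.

Rank p: 4, 2, 1, 5, 3
Rank q: 4, 1, 2, 5, 3
d = rank(p) − rank(q): 0, 1, -1, 0, 0; Σd² = 2
ρ = 1 − 6Σd² / [n(n²−1)] = 1 − 6×2 / (5×24) = 1 − 12/120 ≈ 0.9000

0.9000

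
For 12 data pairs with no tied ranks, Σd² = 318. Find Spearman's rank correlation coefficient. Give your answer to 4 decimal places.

-0.1119

ρ = 1 − 6Σd² / [n(n²−1)] = 1 − 6×318 / (12×143)
  = 1 − 1908/1716 = 1 − 1.11189 ≈ -0.1119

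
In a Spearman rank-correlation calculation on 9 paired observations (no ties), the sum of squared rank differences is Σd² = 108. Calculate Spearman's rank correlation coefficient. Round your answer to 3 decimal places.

0.100

ρ = 1 − 6Σd² / [n(n²−1)] = 1 − 6×108 / (9×80)
  = 1 − 648/720 = 1 − 0.9000 ≈ 0.100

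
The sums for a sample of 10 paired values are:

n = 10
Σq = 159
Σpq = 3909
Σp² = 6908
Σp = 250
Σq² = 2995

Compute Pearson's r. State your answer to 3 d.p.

-0.119

r = (nΣpq − ΣpΣq) / √[(nΣp² − (Σp)²)(nΣq² − (Σq)²)]
Numerator: 10×3909 − 250×159 = -660
Denominator: √[(69080 − 62500)(29950 − 25281)] = √[6580 × 4669] = 5542.7448
r = -660 / 5542.7448 ≈ -0.119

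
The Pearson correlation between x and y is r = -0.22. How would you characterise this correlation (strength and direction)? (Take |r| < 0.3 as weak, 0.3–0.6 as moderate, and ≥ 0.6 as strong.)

weak negative

r = -0.22 < 0 so the relationship is negative.
|r| = 0.22, which falls in the weak range.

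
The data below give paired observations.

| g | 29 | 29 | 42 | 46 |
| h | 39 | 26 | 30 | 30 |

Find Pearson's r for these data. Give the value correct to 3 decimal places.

-0.258

n = 4, Σg = 146, Σh = 125, Σg² = 5562, Σh² = 3997, Σgh = 4525
nΣgh − ΣgΣh = 18100 − 18250 = -150
nΣg² − (Σg)² = 22248 − 21316 = 932; nΣh² − (Σh)² = 15988 − 15625 = 363
r = -150 / √(932 × 363) = -150 / 581.6494 ≈ -0.258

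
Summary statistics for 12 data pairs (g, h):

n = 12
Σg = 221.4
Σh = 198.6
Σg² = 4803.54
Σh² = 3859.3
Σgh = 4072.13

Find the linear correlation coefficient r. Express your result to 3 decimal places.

0.636

r = (nΣgh − ΣgΣh) / √[(nΣg² − (Σg)²)(nΣh² − (Σh)²)]
Numerator: 12×4072.13 − 221.4×198.6 = 4895.52
Denominator: √[(57642.48 − 49017.96)(46311.6 − 39441.96)] = √[8624.52 × 6869.64] = 7697.2299
r = 4895.52 / 7697.2299 ≈ 0.636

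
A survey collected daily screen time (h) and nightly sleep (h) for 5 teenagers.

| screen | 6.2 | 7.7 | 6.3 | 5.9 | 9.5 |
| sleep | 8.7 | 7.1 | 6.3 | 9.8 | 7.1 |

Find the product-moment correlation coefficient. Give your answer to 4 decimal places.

n = 5, Σx = 35.6, Σy = 39, Σx² = 262.48, Σy² = 312.24, Σxy = 273.57
nΣxy − ΣxΣy = 1367.85 − 1388.4 = -20.55
nΣx² − (Σx)² = 1312.4 − 1267.36 = 45.04; nΣy² − (Σy)² = 1561.2 − 1521 = 40.2
r = -20.55 / √(45.04 × 40.2) = -20.55 / 42.5512 ≈ -0.4829

-0.4829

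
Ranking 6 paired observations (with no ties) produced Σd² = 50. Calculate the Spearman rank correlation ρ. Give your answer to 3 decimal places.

-0.429

ρ = 1 − 6Σd² / [n(n²−1)] = 1 − 6×50 / (6×35)
  = 1 − 300/210 = 1 − 1.4286 ≈ -0.429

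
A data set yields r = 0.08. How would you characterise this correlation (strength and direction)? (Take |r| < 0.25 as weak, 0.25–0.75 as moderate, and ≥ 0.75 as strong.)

weak positive

r = 0.08 > 0 so the relationship is positive.
|r| = 0.08, which falls in the weak range.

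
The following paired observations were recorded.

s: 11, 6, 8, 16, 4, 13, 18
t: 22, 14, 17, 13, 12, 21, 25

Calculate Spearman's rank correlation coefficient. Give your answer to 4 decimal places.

0.6071

Rank s: 4, 2, 3, 6, 1, 5, 7
Rank t: 6, 3, 4, 2, 1, 5, 7
d = rank(s) − rank(t): -2, -1, -1, 4, 0, 0, 0; Σd² = 22
ρ = 1 − 6Σd² / [n(n²−1)] = 1 − 6×22 / (7×48) = 1 − 132/336 ≈ 0.6071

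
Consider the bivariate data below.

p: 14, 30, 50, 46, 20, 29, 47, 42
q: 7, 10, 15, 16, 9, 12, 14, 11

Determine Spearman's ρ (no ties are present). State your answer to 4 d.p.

0.8571

Rank p: 1, 4, 8, 6, 2, 3, 7, 5
Rank q: 1, 3, 7, 8, 2, 5, 6, 4
d = rank(p) − rank(q): 0, 1, 1, -2, 0, -2, 1, 1; Σd² = 12
ρ = 1 − 6Σd² / [n(n²−1)] = 1 − 6×12 / (8×63) = 1 − 72/504 ≈ 0.8571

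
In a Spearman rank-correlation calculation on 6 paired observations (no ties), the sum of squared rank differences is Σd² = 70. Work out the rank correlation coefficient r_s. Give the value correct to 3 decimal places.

-1.000

ρ = 1 − 6Σd² / [n(n²−1)] = 1 − 6×70 / (6×35)
  = 1 − 420/210 = 1 − 2.0000 ≈ -1.000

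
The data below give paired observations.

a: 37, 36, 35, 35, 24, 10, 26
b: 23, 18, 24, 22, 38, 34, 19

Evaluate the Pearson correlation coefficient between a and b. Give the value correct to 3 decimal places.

-0.684

n = 7, Σa = 203, Σb = 178, Σa² = 6467, Σb² = 4874, Σab = 4855
nΣab − ΣaΣb = 33985 − 36134 = -2149
nΣa² − (Σa)² = 45269 − 41209 = 4060; nΣb² − (Σb)² = 34118 − 31684 = 2434
r = -2149 / √(4060 × 2434) = -2149 / 3143.5712 ≈ -0.684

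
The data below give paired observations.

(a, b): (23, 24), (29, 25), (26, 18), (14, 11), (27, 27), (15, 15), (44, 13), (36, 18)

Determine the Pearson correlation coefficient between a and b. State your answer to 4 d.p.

n = 8, Σa = 214, Σb = 151, Σa² = 6428, Σb² = 3093, Σab = 4073
nΣab − ΣaΣb = 32584 − 32314 = 270
nΣa² − (Σa)² = 51424 − 45796 = 5628; nΣb² − (Σb)² = 24744 − 22801 = 1943
r = 270 / √(5628 × 1943) = 270 / 3306.8420 ≈ 0.0816

0.0816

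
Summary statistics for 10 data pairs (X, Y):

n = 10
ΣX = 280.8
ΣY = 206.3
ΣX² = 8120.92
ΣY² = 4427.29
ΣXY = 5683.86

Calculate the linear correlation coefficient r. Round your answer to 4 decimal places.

-0.5422

r = (nΣXY − ΣXΣY) / √[(nΣX² − (ΣX)²)(nΣY² − (ΣY)²)]
Numerator: 10×5683.86 − 280.8×206.3 = -1090.44
Denominator: √[(81209.2 − 78848.64)(44272.9 − 42559.69)] = √[2360.56 × 1713.21] = 2011.0035
r = -1090.44 / 2011.0035 ≈ -0.5422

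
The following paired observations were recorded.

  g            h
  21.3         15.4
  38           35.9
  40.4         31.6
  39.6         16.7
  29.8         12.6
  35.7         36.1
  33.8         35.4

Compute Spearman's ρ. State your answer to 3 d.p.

Rank g: 1, 5, 7, 6, 2, 4, 3
Rank h: 2, 6, 4, 3, 1, 7, 5
d = rank(g) − rank(h): -1, -1, 3, 3, 1, -3, -2; Σd² = 34
ρ = 1 − 6Σd² / [n(n²−1)] = 1 − 6×34 / (7×48) = 1 − 204/336 ≈ 0.393

0.393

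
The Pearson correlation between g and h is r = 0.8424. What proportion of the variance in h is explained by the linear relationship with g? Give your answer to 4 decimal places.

0.7096

r² = (0.8424)² = 0.7096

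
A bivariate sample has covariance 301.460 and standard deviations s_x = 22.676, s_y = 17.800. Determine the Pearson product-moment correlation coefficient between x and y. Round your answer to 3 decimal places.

0.747

r = Cov(x,y) / (s_x · s_y) = 301.460 / (22.676 × 17.800)
  = 301.460 / 403.6328 ≈ 0.747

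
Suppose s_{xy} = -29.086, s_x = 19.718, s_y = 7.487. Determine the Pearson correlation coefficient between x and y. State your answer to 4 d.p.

-0.1970

r = Cov(x,y) / (s_x · s_y) = -29.086 / (19.718 × 7.487)
  = -29.086 / 147.6287 ≈ -0.1970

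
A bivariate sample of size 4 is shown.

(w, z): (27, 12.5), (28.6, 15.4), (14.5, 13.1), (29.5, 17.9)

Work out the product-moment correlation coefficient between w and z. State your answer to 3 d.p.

0.567

n = 4, Σw = 99.6, Σz = 58.9, Σw² = 2627.46, Σz² = 885.43, Σwz = 1495.94
nΣwz − ΣwΣz = 5983.76 − 5866.44 = 117.32
nΣw² − (Σw)² = 10509.84 − 9920.16 = 589.68; nΣz² − (Σz)² = 3541.72 − 3469.21 = 72.51
r = 117.32 / √(589.68 × 72.51) = 117.32 / 206.7793 ≈ 0.567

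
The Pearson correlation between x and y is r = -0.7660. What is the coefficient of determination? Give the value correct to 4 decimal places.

0.5868

r² = (-0.7660)² = 0.5868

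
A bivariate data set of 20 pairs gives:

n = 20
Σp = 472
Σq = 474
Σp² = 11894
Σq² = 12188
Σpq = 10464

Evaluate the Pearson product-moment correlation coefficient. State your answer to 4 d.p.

-0.8512

r = (nΣpq − ΣpΣq) / √[(nΣp² − (Σp)²)(nΣq² − (Σq)²)]
Numerator: 20×10464 − 472×474 = -14448
Denominator: √[(237880 − 222784)(243760 − 224676)] = √[15096 × 19084] = 16973.2750
r = -14448 / 16973.2750 ≈ -0.8512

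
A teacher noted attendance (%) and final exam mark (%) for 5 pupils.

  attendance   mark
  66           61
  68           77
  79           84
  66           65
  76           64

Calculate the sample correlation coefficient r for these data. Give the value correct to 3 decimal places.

0.548

n = 5, Σx = 355, Σy = 351, Σx² = 25353, Σy² = 25027, Σxy = 25052
nΣxy − ΣxΣy = 125260 − 124605 = 655
nΣx² − (Σx)² = 126765 − 126025 = 740; nΣy² − (Σy)² = 125135 − 123201 = 1934
r = 655 / √(740 × 1934) = 655 / 1196.3110 ≈ 0.548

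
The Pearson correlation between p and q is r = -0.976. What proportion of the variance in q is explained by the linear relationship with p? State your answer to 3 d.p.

0.953

r² = (-0.976)² = 0.953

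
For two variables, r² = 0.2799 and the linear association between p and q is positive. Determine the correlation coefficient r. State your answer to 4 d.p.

0.5291

|r| = √0.2799 = 0.5291
The association is positive, so r = 0.5291.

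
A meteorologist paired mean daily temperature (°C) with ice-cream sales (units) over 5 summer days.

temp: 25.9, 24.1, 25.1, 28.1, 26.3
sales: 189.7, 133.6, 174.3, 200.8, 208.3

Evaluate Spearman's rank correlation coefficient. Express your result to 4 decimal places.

Rank temp: 3, 1, 2, 5, 4
Rank sales: 3, 1, 2, 4, 5
d = rank(temp) − rank(sales): 0, 0, 0, 1, -1; Σd² = 2
ρ = 1 − 6Σd² / [n(n²−1)] = 1 − 6×2 / (5×24) = 1 − 12/120 ≈ 0.9000

0.9000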